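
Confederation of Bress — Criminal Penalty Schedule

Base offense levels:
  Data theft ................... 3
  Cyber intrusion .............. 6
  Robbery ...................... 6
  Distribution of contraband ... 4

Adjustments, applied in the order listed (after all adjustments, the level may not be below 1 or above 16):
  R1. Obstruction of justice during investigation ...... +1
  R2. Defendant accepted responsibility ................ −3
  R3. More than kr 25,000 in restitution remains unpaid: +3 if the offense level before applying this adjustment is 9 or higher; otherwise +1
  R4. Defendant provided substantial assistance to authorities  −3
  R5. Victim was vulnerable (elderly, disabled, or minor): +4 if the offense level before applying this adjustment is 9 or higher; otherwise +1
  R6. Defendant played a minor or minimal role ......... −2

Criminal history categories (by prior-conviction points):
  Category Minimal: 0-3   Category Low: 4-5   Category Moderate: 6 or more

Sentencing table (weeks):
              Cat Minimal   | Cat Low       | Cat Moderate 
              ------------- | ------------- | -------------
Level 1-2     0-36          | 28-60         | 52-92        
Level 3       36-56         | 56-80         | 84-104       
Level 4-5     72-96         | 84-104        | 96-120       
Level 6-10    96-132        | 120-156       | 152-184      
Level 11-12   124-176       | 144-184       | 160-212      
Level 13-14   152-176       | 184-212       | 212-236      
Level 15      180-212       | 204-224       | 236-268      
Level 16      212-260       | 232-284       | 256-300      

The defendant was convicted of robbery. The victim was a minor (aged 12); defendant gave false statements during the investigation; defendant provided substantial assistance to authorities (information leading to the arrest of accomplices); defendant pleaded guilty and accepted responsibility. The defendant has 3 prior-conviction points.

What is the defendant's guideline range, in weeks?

0-36 weeks

Base offense level for robbery: 6.
R1 applies: 6 + 1 = 7.
R2 applies: 7 − 3 = 4.
R4 applies: 4 − 3 = 1.
R5 applies (level before this adjustment is 1 < 9, so +1): 1 + 1 = 2.
R6 does not apply.
Final offense level: 2.
Criminal history: 3 prior points → Category Minimal (0-3).
Level 2 falls in the 1-2 band.
Grid: Level 1-2 × Category Minimal = 0-36 weeks.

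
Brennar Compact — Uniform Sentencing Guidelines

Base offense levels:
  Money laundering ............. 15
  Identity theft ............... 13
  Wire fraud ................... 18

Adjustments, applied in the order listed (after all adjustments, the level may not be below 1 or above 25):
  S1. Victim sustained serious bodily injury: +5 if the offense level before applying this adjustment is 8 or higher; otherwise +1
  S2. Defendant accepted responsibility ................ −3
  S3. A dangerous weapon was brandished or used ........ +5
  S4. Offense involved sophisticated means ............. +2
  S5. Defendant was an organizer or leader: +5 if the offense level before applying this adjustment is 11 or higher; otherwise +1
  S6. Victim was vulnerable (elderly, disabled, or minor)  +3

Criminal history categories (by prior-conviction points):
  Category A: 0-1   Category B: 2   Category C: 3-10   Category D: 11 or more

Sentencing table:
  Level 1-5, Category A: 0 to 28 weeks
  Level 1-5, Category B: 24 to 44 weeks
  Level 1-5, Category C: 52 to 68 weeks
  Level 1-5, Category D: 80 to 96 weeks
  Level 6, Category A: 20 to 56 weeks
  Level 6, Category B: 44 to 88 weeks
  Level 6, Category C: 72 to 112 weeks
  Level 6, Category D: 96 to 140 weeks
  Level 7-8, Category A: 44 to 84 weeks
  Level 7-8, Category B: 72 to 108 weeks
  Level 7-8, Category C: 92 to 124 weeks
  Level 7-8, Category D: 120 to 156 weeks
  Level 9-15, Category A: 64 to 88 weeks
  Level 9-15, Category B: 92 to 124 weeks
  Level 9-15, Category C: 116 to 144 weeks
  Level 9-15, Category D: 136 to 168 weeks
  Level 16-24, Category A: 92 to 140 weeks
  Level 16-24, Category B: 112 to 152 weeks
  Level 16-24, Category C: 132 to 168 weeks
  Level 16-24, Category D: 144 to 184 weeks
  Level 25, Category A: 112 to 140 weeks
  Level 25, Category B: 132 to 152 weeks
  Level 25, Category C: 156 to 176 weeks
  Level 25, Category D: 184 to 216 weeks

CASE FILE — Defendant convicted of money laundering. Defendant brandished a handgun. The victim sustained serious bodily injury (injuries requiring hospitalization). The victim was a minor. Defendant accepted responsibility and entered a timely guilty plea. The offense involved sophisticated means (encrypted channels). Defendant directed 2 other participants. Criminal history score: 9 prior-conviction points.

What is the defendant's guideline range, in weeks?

Base offense level for money laundering: 15.
S1 applies (level before this adjustment is 15 ≥ 8, so +5): 15 + 5 = 20.
S2 applies: 20 − 3 = 17.
S3 applies: 17 + 5 = 22.
S4 applies: 22 + 2 = 24.
S5 applies (level before this adjustment is 24 ≥ 11, so +5): 24 + 5 = 29.
S6 applies: 29 + 3 = 32.
Level 32 exceeds the maximum of 25; capped at 25.
Final offense level: 25.
Criminal history: 9 prior points → Category C (3-10).
Level 25 falls in the 25 band.
Grid: Level 25 × Category C = 156-176 weeks.

156-176 weeks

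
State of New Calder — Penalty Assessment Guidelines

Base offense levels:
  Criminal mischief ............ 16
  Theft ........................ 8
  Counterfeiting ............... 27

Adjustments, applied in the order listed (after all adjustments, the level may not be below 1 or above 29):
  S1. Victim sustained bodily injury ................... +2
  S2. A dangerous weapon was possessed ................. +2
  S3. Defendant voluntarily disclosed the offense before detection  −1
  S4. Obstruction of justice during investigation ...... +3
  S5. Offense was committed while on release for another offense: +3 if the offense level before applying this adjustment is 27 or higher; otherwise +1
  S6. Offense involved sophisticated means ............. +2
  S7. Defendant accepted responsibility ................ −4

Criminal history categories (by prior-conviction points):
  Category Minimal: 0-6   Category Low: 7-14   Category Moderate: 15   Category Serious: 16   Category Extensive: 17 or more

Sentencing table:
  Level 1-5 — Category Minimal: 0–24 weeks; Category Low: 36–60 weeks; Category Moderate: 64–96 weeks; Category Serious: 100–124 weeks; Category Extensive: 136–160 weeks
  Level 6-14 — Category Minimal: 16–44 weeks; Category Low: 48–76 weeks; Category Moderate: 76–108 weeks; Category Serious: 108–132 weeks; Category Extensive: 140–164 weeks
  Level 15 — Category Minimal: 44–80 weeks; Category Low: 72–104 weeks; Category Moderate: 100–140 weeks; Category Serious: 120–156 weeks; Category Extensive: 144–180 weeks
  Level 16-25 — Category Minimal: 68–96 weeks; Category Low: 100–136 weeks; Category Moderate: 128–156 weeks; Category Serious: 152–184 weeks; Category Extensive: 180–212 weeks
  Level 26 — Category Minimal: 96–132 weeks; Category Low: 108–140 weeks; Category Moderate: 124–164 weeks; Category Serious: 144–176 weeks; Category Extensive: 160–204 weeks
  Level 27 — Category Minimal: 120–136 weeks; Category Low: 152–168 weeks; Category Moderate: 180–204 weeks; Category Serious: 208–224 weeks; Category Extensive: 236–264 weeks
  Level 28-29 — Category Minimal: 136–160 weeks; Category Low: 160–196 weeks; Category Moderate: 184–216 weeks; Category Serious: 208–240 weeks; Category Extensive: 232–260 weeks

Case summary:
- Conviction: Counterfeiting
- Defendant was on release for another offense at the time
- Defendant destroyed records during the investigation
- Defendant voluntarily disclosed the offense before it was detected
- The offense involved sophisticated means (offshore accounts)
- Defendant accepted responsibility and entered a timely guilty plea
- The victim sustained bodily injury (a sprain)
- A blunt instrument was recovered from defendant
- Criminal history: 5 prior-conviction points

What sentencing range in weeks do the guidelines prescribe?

136-160 weeks

Base offense level for counterfeiting: 27.
S1 applies: 27 + 2 = 29.
S2 applies: 29 + 2 = 31.
S3 applies: 31 − 1 = 30.
S4 applies: 30 + 3 = 33.
S5 applies (level before this adjustment is 33 ≥ 27, so +3): 33 + 3 = 36.
S6 applies: 36 + 2 = 38.
S7 applies: 38 − 4 = 34.
Level 34 exceeds the maximum of 29; capped at 29.
Final offense level: 29.
Criminal history: 5 prior points → Category Minimal (0-6).
Level 29 falls in the 28-29 band.
Grid: Level 28-29 × Category Minimal = 136-160 weeks.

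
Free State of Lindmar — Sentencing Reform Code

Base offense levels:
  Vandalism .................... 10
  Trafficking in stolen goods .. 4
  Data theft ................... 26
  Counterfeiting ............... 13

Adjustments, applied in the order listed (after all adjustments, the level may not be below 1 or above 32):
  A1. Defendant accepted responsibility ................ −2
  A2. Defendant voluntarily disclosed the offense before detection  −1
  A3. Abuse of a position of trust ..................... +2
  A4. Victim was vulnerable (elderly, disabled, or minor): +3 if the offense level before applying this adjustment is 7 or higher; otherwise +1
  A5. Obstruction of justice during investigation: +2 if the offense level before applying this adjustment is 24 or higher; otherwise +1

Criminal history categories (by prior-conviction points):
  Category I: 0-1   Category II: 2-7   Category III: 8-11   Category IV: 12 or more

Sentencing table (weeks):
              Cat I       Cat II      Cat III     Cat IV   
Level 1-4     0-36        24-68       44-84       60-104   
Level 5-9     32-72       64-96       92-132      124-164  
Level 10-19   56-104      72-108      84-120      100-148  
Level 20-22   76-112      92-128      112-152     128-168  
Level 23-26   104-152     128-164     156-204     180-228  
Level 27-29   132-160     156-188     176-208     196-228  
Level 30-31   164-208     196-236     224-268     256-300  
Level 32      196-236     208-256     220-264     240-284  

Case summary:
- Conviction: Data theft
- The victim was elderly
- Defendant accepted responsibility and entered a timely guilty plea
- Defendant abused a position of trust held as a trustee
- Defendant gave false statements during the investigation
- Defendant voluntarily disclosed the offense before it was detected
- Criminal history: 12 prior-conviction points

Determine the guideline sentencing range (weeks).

256-300 weeks

Base offense level for data theft: 26.
A1 applies: 26 − 2 = 24.
A2 applies: 24 − 1 = 23.
A3 applies: 23 + 2 = 25.
A4 applies (level before this adjustment is 25 ≥ 7, so +3): 25 + 3 = 28.
A5 applies (level before this adjustment is 28 ≥ 24, so +2): 28 + 2 = 30.
Final offense level: 30.
Criminal history: 12 prior points → Category IV (12+).
Level 30 falls in the 30-31 band.
Grid: Level 30-31 × Category IV = 256-300 weeks.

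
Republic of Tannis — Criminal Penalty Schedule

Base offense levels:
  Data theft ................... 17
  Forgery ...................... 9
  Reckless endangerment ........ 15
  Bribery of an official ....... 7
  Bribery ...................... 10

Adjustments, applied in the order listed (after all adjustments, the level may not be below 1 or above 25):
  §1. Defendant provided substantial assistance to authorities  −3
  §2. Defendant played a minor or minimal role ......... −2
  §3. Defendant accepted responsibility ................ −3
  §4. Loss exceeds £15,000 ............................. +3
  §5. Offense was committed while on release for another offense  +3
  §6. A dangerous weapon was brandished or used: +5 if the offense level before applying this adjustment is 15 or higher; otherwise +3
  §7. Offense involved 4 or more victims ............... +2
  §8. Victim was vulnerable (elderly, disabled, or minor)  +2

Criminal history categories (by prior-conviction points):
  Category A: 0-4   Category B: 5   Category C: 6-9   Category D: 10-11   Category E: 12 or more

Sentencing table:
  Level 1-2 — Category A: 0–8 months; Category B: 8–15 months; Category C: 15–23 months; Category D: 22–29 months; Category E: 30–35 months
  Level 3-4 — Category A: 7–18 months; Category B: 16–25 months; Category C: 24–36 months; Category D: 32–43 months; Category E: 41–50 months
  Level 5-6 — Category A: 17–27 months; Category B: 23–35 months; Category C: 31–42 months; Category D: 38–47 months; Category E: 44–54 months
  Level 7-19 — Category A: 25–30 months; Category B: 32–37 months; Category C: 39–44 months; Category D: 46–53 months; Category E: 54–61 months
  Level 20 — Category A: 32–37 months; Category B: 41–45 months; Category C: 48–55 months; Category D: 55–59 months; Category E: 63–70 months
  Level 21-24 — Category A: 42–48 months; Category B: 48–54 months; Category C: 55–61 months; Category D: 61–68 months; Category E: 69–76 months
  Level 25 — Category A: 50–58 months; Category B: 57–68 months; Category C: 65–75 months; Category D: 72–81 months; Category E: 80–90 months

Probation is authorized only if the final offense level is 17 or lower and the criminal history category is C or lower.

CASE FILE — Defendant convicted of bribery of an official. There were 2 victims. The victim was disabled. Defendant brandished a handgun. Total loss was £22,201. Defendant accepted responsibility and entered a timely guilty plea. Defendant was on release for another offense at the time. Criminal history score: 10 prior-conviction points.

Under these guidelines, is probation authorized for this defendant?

No

Base offense level for bribery of an official: 7.
§1 does not apply.
§2 does not apply.
§3 applies: 7 − 3 = 4.
§4 applies: 4 + 3 = 7.
§5 applies: 7 + 3 = 10.
§6 applies (level before this adjustment is 10 < 15, so +3): 10 + 3 = 13.
§7 does not apply.
§8 applies: 13 + 2 = 15.
Final offense level: 15.
Criminal history: 10 prior points → Category D (10-11).
Level 15 falls in the 7-19 band.
Grid: Level 7-19 × Category D = 46-53 months.
Probation check: level 15 ≤ 17 and category D > C → not eligible.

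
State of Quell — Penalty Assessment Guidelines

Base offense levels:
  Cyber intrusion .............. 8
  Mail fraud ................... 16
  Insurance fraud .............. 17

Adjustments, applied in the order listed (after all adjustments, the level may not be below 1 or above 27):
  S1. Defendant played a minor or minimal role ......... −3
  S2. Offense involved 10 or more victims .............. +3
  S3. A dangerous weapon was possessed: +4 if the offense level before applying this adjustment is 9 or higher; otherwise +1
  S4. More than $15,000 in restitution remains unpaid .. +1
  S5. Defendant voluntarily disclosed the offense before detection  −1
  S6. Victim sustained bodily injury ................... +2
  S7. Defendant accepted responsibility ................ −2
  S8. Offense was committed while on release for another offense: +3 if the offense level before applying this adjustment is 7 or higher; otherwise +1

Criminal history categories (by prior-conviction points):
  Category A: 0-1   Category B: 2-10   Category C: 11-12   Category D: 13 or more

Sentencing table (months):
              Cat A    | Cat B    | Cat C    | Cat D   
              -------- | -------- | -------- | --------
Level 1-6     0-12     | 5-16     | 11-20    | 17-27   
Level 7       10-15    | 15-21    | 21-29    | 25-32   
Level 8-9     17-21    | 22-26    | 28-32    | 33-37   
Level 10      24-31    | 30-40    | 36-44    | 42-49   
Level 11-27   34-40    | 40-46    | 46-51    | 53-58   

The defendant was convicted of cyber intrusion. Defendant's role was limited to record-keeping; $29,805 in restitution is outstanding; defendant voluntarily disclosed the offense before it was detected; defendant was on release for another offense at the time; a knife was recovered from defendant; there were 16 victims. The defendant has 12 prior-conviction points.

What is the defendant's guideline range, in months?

Base offense level for cyber intrusion: 8.
S1 applies: 8 − 3 = 5.
S2 applies: 5 + 3 = 8.
S3 applies (level before this adjustment is 8 < 9, so +1): 8 + 1 = 9.
S4 applies: 9 + 1 = 10.
S5 applies: 10 − 1 = 9.
S7 does not apply.
S8 applies (level before this adjustment is 9 ≥ 7, so +3): 9 + 3 = 12.
Final offense level: 12.
Criminal history: 12 prior points → Category C (11-12).
Level 12 falls in the 11-27 band.
Grid: Level 11-27 × Category C = 46-51 months.

46-51 months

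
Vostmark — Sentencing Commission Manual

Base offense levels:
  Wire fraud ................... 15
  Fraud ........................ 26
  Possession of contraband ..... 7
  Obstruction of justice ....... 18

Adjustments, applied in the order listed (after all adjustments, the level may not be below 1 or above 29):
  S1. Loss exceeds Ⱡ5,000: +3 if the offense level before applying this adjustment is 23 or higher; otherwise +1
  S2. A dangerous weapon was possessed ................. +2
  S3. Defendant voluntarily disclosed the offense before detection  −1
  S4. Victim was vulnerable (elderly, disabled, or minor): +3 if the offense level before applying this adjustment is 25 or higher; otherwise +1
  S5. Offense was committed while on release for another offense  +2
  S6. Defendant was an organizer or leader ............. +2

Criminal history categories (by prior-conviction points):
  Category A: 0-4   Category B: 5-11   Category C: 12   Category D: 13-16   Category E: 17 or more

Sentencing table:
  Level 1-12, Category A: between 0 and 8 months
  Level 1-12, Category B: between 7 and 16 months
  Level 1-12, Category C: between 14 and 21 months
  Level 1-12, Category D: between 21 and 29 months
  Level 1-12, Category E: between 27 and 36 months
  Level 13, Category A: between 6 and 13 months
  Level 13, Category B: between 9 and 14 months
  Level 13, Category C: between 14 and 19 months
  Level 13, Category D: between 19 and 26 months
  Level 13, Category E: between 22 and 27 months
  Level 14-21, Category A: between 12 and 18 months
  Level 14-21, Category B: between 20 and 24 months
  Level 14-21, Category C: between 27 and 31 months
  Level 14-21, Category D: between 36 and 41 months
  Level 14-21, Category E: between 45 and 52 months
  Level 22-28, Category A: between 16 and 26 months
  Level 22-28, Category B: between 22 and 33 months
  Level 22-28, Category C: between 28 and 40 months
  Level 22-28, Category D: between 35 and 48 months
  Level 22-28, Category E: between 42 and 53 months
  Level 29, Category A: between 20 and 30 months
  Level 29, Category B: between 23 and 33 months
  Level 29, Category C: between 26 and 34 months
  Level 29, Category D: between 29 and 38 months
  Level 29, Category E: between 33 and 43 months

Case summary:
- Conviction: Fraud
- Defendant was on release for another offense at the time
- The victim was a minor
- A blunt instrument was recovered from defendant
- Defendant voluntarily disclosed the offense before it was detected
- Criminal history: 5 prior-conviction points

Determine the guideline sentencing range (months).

23-33 months

Base offense level for fraud: 26.
S2 applies: 26 + 2 = 28.
S3 applies: 28 − 1 = 27.
S4 applies (level before this adjustment is 27 ≥ 25, so +3): 27 + 3 = 30.
S5 applies: 30 + 2 = 32.
Level 32 exceeds the maximum of 29; capped at 29.
Final offense level: 29.
Criminal history: 5 prior points → Category B (5-11).
Level 29 falls in the 29 band.
Grid: Level 29 × Category B = 23-33 months.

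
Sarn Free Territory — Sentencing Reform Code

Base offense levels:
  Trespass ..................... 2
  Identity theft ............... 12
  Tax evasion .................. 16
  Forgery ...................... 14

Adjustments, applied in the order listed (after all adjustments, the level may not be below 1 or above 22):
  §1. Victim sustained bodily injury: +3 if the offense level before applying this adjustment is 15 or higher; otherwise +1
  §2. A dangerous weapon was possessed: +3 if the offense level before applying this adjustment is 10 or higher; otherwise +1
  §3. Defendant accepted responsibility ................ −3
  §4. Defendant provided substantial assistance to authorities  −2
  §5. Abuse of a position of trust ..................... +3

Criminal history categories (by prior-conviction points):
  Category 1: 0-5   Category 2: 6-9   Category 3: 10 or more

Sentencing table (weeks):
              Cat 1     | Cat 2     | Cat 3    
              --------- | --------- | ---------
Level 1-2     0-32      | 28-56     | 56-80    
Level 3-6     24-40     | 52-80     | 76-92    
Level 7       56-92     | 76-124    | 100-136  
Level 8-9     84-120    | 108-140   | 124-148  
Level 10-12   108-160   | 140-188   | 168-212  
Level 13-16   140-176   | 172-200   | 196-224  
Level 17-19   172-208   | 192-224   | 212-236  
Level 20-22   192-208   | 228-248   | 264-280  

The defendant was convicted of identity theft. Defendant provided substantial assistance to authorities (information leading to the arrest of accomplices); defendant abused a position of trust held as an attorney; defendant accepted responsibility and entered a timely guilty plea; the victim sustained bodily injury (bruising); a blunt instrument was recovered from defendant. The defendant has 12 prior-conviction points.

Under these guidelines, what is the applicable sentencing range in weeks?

Base offense level for identity theft: 12.
§1 applies (level before this adjustment is 12 < 15, so +1): 12 + 1 = 13.
§2 applies (level before this adjustment is 13 ≥ 10, so +3): 13 + 3 = 16.
§3 applies: 16 − 3 = 13.
§4 applies: 13 − 2 = 11.
§5 applies: 11 + 3 = 14.
Final offense level: 14.
Criminal history: 12 prior points → Category 3 (10+).
Level 14 falls in the 13-16 band.
Grid: Level 13-16 × Category 3 = 196-224 weeks.

196-224 weeks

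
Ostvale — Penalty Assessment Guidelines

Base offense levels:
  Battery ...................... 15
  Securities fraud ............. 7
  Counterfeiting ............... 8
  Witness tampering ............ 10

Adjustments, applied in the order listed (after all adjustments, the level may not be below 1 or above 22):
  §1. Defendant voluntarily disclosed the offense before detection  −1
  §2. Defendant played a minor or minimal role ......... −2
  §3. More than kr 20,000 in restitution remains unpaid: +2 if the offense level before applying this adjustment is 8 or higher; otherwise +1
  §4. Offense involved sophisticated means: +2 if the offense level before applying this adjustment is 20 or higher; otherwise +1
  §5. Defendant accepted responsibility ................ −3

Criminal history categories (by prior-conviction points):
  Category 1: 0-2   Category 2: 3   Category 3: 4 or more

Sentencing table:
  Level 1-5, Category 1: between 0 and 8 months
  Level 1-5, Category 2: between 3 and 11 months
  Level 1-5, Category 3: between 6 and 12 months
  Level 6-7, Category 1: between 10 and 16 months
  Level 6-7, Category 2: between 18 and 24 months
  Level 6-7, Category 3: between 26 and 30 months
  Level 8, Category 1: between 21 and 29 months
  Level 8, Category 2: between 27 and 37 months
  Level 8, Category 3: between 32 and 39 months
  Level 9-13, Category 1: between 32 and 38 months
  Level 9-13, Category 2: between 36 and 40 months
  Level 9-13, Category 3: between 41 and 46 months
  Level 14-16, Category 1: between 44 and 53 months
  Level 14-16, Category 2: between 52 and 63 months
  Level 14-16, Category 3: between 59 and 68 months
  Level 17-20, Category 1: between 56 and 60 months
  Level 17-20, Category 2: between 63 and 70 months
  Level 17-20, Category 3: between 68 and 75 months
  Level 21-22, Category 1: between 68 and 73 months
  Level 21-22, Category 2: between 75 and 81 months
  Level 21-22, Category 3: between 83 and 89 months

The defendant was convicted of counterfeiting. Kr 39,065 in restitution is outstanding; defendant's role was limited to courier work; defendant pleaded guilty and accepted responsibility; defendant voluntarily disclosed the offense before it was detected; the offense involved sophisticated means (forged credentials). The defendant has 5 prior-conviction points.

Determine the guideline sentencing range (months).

6-12 months

Base offense level for counterfeiting: 8.
§1 applies: 8 − 1 = 7.
§2 applies: 7 − 2 = 5.
§3 applies (level before this adjustment is 5 < 8, so +1): 5 + 1 = 6.
§4 applies (level before this adjustment is 6 < 20, so +1): 6 + 1 = 7.
§5 applies: 7 − 3 = 4.
Final offense level: 4.
Criminal history: 5 prior points → Category 3 (4+).
Level 4 falls in the 1-5 band.
Grid: Level 1-5 × Category 3 = 6-12 months.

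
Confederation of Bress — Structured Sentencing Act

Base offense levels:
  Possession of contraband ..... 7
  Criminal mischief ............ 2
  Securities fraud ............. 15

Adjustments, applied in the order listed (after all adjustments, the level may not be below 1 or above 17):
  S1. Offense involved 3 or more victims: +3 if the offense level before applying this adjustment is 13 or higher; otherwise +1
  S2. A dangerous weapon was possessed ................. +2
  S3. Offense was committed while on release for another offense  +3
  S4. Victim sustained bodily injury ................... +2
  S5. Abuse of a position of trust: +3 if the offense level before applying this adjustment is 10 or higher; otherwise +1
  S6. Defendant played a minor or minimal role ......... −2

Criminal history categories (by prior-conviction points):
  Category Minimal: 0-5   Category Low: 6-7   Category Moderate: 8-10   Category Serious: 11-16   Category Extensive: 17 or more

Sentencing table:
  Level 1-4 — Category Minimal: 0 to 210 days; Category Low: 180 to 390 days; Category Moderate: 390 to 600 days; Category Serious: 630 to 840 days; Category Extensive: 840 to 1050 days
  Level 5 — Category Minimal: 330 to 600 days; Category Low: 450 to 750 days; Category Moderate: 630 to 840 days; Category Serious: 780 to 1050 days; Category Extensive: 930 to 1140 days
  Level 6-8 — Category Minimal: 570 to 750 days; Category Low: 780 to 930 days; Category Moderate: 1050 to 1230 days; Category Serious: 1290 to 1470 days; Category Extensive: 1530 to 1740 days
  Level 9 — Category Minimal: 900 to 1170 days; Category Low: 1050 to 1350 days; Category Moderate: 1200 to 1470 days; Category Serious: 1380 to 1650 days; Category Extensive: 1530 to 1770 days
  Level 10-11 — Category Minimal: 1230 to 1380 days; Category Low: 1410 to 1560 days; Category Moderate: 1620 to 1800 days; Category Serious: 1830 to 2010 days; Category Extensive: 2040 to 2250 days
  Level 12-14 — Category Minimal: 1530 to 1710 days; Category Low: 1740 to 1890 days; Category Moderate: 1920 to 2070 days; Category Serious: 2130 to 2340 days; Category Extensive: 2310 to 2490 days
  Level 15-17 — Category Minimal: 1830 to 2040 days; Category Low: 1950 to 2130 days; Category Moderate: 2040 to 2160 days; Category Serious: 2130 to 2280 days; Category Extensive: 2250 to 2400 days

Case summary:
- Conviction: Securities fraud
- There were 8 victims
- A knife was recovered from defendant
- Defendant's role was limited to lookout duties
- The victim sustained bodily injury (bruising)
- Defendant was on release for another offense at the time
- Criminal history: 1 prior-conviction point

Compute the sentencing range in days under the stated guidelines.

Base offense level for securities fraud: 15.
S1 applies (level before this adjustment is 15 ≥ 13, so +3): 15 + 3 = 18.
S2 applies: 18 + 2 = 20.
S3 applies: 20 + 3 = 23.
S4 applies: 23 + 2 = 25.
S5 does not apply.
S6 applies: 25 − 2 = 23.
Level 23 exceeds the maximum of 17; capped at 17.
Final offense level: 17.
Criminal history: 1 prior point → Category Minimal (0-5).
Level 17 falls in the 15-17 band.
Grid: Level 15-17 × Category Minimal = 1830-2040 days.

1830-2040 days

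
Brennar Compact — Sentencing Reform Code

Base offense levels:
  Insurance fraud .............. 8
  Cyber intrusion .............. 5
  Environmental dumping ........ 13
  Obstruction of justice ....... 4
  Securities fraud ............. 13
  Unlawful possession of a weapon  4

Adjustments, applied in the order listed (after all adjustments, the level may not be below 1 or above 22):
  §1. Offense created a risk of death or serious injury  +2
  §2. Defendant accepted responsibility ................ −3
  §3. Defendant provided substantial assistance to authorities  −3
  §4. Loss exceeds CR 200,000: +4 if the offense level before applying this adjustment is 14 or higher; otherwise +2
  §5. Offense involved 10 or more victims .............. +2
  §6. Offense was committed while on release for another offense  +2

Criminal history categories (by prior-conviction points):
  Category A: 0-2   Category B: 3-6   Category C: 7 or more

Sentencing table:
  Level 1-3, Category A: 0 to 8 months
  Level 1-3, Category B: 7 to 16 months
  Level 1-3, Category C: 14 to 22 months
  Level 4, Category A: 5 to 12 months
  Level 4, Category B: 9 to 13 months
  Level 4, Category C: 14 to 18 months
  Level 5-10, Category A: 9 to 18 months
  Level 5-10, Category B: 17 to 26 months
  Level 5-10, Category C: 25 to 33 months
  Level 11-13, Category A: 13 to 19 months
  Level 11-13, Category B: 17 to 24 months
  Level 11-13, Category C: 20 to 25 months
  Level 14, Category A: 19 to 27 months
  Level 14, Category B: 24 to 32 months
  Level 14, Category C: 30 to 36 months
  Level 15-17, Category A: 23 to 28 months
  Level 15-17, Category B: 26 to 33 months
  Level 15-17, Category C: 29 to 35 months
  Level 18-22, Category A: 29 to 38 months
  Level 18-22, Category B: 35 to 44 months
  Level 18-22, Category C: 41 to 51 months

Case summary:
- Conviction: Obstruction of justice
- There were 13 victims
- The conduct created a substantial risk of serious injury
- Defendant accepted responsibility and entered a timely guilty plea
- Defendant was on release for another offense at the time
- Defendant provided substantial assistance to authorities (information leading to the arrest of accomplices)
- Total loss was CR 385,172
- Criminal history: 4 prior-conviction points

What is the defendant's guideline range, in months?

Base offense level for obstruction of justice: 4.
§1 applies: 4 + 2 = 6.
§2 applies: 6 − 3 = 3.
§3 applies: 3 − 3 = 0.
§4 applies (level before this adjustment is 0 < 14, so +2): 0 + 2 = 2.
§5 applies: 2 + 2 = 4.
§6 applies: 4 + 2 = 6.
Final offense level: 6.
Criminal history: 4 prior points → Category B (3-6).
Level 6 falls in the 5-10 band.
Grid: Level 5-10 × Category B = 17-26 months.

17-26 months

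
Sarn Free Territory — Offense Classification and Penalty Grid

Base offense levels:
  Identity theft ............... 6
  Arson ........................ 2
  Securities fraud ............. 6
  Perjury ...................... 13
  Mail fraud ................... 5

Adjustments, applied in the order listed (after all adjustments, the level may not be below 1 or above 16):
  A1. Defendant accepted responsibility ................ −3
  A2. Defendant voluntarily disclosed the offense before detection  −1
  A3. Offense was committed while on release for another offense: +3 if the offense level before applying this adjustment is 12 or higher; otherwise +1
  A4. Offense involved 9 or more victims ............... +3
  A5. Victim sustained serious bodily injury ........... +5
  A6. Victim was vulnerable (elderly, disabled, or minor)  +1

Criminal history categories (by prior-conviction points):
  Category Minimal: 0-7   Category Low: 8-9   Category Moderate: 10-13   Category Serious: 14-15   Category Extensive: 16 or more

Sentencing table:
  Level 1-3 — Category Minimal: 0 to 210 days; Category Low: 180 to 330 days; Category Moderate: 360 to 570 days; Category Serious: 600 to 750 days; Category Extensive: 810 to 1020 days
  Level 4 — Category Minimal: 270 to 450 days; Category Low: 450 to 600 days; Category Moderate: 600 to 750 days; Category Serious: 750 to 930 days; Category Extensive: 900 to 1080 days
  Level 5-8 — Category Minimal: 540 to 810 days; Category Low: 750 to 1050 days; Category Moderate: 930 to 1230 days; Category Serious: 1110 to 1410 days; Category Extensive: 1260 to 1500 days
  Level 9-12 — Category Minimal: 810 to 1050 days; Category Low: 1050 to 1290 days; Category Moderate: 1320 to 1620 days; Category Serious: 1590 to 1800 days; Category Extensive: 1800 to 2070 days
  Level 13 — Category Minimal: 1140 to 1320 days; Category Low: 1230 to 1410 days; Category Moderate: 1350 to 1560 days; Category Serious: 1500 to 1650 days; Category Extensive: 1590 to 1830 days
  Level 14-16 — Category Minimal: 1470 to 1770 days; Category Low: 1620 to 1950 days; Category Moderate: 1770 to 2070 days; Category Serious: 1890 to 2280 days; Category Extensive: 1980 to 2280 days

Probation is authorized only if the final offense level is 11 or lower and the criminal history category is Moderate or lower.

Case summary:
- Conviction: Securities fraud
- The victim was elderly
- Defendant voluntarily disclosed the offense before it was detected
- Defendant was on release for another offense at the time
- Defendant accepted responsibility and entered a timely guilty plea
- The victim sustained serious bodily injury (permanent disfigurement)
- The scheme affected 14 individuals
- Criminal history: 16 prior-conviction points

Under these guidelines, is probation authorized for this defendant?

Base offense level for securities fraud: 6.
A1 applies: 6 − 3 = 3.
A2 applies: 3 − 1 = 2.
A3 applies (level before this adjustment is 2 < 12, so +1): 2 + 1 = 3.
A4 applies: 3 + 3 = 6.
A5 applies: 6 + 5 = 11.
A6 applies: 11 + 1 = 12.
Final offense level: 12.
Criminal history: 16 prior points → Category Extensive (16+).
Level 12 falls in the 9-12 band.
Grid: Level 9-12 × Category Extensive = 1800-2070 days.
Probation check: level 12 > 11 and category Extensive > Moderate → not eligible.

No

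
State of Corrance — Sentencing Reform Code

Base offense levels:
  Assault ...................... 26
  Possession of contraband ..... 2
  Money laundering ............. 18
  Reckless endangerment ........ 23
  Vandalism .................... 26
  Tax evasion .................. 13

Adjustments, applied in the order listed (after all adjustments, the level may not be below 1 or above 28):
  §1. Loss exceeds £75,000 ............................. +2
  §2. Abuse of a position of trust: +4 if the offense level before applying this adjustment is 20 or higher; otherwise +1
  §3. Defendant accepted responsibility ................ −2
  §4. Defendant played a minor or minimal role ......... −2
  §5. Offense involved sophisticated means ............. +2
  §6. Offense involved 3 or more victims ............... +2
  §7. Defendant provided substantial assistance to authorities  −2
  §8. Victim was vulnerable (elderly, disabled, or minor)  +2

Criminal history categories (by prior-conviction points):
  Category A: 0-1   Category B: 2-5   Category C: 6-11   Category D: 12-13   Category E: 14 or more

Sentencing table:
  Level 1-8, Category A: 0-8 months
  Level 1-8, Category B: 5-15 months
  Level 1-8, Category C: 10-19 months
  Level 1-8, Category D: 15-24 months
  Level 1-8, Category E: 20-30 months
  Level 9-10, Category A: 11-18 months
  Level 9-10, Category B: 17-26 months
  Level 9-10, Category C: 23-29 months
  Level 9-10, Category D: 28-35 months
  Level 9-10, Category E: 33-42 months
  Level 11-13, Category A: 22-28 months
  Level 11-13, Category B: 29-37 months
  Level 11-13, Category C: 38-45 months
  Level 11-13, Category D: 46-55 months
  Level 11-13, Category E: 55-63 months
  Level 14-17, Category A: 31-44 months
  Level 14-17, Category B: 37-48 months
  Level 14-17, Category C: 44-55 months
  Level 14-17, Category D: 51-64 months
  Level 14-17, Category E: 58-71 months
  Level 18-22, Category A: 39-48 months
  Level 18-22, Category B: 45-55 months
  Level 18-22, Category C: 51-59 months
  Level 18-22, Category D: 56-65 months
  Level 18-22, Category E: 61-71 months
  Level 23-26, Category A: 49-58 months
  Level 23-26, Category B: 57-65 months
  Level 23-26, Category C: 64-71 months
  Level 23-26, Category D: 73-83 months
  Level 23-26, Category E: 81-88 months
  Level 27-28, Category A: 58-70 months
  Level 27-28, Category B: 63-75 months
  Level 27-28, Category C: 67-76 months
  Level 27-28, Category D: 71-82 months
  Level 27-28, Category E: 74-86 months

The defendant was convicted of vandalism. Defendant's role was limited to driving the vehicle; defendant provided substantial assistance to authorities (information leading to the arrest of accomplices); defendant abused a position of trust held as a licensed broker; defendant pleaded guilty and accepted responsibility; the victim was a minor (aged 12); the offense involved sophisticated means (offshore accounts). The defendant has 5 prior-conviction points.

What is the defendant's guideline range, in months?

63-75 months

Base offense level for vandalism: 26.
§1 does not apply.
§2 applies (level before this adjustment is 26 ≥ 20, so +4): 26 + 4 = 30.
§3 applies: 30 − 2 = 28.
§4 applies: 28 − 2 = 26.
§5 applies: 26 + 2 = 28.
§6 does not apply.
§7 applies: 28 − 2 = 26.
§8 applies: 26 + 2 = 28.
Final offense level: 28.
Criminal history: 5 prior points → Category B (2-5).
Level 28 falls in the 27-28 band.
Grid: Level 27-28 × Category B = 63-75 months.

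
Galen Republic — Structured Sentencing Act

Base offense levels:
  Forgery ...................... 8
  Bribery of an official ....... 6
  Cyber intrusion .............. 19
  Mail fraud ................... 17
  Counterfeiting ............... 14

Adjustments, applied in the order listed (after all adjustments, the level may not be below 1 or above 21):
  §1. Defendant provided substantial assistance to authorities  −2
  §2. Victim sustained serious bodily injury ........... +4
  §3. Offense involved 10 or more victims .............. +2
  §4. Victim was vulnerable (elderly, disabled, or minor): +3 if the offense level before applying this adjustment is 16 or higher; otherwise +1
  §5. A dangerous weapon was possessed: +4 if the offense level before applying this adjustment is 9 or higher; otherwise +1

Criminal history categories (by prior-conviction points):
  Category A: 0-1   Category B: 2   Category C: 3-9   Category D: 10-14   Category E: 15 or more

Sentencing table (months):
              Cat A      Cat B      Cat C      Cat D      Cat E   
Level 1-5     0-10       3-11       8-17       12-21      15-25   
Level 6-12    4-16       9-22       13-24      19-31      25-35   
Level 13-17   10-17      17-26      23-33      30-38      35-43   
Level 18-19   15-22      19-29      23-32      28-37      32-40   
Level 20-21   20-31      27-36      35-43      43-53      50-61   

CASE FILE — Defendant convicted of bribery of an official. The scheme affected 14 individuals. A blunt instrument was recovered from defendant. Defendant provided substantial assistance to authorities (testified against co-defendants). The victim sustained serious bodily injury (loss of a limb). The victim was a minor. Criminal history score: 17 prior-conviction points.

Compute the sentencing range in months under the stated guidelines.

Base offense level for bribery of an official: 6.
§1 applies: 6 − 2 = 4.
§2 applies: 4 + 4 = 8.
§3 applies: 8 + 2 = 10.
§4 applies (level before this adjustment is 10 < 16, so +1): 10 + 1 = 11.
§5 applies (level before this adjustment is 11 ≥ 9, so +4): 11 + 4 = 15.
Final offense level: 15.
Criminal history: 17 prior points → Category E (15+).
Level 15 falls in the 13-17 band.
Grid: Level 13-17 × Category E = 35-43 months.

35-43 months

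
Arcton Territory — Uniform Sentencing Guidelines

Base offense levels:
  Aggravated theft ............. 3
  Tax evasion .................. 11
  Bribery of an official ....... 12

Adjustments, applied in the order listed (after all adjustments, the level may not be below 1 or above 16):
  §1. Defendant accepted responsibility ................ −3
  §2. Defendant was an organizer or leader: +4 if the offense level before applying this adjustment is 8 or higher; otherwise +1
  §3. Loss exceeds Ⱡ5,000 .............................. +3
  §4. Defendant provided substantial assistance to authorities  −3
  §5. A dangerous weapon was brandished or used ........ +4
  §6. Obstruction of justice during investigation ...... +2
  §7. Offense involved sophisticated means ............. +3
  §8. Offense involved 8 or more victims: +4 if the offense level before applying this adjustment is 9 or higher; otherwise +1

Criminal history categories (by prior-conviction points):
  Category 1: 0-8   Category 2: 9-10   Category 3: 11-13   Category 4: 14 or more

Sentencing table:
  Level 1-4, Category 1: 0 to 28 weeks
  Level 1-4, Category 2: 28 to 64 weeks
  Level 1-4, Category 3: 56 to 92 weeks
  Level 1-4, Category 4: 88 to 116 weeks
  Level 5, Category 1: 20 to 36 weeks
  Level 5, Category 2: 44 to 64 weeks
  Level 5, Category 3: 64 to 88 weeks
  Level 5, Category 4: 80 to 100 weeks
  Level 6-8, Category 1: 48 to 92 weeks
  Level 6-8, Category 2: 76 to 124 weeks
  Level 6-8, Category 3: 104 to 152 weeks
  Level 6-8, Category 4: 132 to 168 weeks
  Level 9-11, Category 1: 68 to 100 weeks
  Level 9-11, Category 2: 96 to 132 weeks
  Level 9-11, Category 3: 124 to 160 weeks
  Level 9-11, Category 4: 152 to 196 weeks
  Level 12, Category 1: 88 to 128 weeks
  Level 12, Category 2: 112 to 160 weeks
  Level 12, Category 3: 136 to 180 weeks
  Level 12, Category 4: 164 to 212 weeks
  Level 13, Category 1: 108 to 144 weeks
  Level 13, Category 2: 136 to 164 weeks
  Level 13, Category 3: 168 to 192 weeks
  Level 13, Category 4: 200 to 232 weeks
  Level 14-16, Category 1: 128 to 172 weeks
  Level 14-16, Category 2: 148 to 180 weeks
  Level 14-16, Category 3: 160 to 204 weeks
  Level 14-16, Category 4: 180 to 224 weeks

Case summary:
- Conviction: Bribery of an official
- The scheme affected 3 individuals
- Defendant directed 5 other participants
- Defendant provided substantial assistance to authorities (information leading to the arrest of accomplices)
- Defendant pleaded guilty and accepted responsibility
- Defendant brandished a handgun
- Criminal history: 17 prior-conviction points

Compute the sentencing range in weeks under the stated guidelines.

180-224 weeks

Base offense level for bribery of an official: 12.
§1 applies: 12 − 3 = 9.
§2 applies (level before this adjustment is 9 ≥ 8, so +4): 9 + 4 = 13.
§3 does not apply.
§4 applies: 13 − 3 = 10.
§5 applies: 10 + 4 = 14.
§7 does not apply.
Final offense level: 14.
Criminal history: 17 prior points → Category 4 (14+).
Level 14 falls in the 14-16 band.
Grid: Level 14-16 × Category 4 = 180-224 weeks.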